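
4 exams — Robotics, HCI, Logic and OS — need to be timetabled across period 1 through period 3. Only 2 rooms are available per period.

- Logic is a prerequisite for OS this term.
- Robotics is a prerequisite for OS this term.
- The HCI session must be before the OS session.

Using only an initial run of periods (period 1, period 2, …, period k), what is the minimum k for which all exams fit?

The precedence chain requires at least 2 distinct periods.
With at most 2 per period and 4 exams, at least 2 periods are needed.
Could 2 periods be enough, i.e. nothing placed later than period 2? No: OS must come after Robotics (at period 1 or later) → {period 2}; Robotics must come before OS (at period 2 or earlier) → {period 1}; HCI must come before OS (at period 2 or earlier) → {period 1}; Logic must come before OS (at period 2 or earlier) → {period 1}; that puts Robotics, HCI and Logic all in period 1 — more than 2 per period.
So 2 periods is not enough.
3 works (last occupied period: period 3): for example Robotics=period 1, HCI=period 1, Logic=period 2, OS=period 3.

3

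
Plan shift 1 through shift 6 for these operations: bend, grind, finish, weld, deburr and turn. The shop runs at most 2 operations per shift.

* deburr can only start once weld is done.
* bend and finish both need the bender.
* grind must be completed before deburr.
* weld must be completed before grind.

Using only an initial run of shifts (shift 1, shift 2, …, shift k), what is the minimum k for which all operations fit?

3 shifts

The precedence chain requires at least 3 distinct shifts.
With at most 2 per shift and 6 operations, at least 3 shifts are needed.
3 works (last occupied shift: shift 3): for example weld -> shift 1, grind -> shift 2, bend -> shift 1, finish -> shift 2, turn -> shift 3, deburr -> shift 3.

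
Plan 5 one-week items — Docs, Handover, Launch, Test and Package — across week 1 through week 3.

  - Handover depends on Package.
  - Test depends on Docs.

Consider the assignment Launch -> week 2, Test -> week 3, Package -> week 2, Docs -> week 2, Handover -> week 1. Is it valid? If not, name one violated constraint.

Handover depends on Package — violated.
Test depends on Docs — holds.

Invalid. Handover depends on Package.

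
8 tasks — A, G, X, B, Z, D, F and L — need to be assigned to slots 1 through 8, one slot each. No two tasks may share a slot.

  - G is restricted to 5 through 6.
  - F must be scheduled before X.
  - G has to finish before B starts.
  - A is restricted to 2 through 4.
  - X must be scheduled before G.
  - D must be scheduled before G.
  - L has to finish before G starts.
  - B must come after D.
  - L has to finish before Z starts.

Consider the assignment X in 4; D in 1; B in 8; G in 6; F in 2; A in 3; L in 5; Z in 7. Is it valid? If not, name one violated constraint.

Yes

G has to finish before B starts — holds.
L has to finish before G starts — holds.
X must be scheduled before G — holds.
D must be scheduled before G — holds.
F must be scheduled before X — holds.
L has to finish before Z starts — holds.
B must come after D — holds.
No two tasks may share a slot — holds.
G is restricted to 5 through 6 — holds.
A is restricted to 2 through 4 — holds.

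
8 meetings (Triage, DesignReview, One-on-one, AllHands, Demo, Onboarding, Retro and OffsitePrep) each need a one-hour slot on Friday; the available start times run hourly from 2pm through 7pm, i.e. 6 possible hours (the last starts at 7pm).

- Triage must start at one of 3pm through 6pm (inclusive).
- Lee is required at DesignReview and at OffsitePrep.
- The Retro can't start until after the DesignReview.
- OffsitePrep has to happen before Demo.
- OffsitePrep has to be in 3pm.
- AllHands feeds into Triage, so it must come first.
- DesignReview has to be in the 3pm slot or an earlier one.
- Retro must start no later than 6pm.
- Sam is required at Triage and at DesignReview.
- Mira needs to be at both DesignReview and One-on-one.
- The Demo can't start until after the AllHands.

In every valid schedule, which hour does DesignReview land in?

2pm

DesignReview's window is 2pm–3pm.
OffsitePrep is fixed at 3pm, and DesignReview can't share a hour with OffsitePrep.
So DesignReview must be 2pm.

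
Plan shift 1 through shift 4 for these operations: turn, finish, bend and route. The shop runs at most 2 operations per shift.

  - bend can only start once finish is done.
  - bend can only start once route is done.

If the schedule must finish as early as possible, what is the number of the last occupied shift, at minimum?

The precedence chain requires at least 2 distinct shifts.
With at most 2 per shift and 4 operations, at least 2 shifts are needed.
2 works (last occupied shift: shift 2): for example bend -> shift 2; finish -> shift 1; route -> shift 1; turn -> shift 2.

2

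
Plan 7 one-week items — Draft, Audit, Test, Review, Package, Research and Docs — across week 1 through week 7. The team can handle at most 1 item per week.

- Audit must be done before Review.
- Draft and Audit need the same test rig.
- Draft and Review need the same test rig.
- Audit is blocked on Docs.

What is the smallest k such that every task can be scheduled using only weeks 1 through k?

The precedence chain requires at least 3 distinct weeks.
With at most 1 per week and 7 tasks, at least 7 weeks are needed.
7 works (last occupied week: week 7): for example Research in week 7; Review in week 3; Draft in week 4; Test in week 5; Package in week 6; Docs in week 1; Audit in week 2.

7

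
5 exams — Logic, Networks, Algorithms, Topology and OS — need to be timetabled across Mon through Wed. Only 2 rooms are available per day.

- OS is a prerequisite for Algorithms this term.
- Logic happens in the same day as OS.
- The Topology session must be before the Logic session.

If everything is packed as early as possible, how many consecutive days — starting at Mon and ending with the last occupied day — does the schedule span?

3

The precedence chain requires at least 3 distinct days.
With at most 2 per day and 5 exams, at least 3 days are needed.
3 works (last occupied day: Wed): for example OS in Tue, Algorithms in Wed, Networks in Mon, Topology in Mon, Logic in Tue.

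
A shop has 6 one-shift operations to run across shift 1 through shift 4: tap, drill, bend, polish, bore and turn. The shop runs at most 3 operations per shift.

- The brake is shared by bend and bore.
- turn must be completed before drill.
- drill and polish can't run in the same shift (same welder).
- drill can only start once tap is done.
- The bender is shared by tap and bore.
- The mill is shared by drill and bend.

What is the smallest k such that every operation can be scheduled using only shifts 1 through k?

3

The precedence chain requires at least 2 distinct shifts.
With at most 3 per shift and 6 operations, at least 2 shifts are needed.
Could 2 shifts be enough, i.e. nothing placed later than shift 2? No: drill must come after turn (at shift 1 or later) → {shift 2}; turn must come before drill (at shift 2 or earlier) → {shift 1}; tap must come before drill (at shift 2 or earlier) → {shift 1}; polish can't share with drill (shift 2) → {shift 1}; bend can't share with drill (shift 2) → {shift 1}; that puts tap, bend, polish and turn all in shift 1 — more than 3 per shift.
So 2 shifts is not enough.
3 works (last occupied shift: shift 3): for example drill -> shift 2; bore -> shift 2; turn -> shift 1; polish -> shift 3; tap -> shift 1; bend -> shift 1.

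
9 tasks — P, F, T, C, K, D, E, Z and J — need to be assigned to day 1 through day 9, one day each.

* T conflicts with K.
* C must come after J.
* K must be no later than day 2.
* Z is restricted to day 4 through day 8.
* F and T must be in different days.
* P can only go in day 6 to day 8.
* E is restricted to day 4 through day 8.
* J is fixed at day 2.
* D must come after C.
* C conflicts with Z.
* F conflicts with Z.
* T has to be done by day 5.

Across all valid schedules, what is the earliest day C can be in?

day 3

Precedence pushes C to at least day 3; downstream work caps C at day 8.
C at day 3 is achievable: E=day 4, C=day 3, K=day 1, Z=day 4, F=day 1, P=day 6, D=day 4, J=day 2, T=day 2.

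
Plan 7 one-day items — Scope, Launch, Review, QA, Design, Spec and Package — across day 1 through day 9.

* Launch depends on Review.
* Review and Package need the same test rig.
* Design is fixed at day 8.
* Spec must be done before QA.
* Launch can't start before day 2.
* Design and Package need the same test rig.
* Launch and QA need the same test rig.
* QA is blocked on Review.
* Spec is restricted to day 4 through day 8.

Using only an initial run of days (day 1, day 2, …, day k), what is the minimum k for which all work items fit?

8

The precedence chain requires at least 2 distinct days.
Design can't be placed before day 8, so the schedule must run through at least day 8.
8 works (last occupied day: day 8): for example Package -> day 2; Design -> day 8; Spec -> day 4; Review -> day 1; Scope -> day 1; Launch -> day 2; QA -> day 5.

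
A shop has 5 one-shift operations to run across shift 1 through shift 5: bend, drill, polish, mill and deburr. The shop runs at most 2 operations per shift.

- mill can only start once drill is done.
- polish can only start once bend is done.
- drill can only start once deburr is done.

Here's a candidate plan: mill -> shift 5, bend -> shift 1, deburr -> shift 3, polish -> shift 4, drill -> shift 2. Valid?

polish can only start once bend is done — holds.
mill can only start once drill is done — holds.
The shop runs at most 2 operations per shift — holds.
drill can only start once deburr is done — violated.

No — it violates: drill can only start once deburr is done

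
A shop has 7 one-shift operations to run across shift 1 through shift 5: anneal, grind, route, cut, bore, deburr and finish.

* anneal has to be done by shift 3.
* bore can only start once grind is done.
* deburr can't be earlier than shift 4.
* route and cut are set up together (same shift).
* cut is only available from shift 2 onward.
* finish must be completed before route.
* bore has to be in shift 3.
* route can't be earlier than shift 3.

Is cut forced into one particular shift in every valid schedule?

cut can be shift 3 (e.g. finish=shift 1; bore=shift 3; grind=shift 1; cut=shift 3; anneal=shift 1; route=shift 3; deburr=shift 4) or shift 4 (e.g. grind=shift 1, route=shift 4, bore=shift 3, finish=shift 1, anneal=shift 1, deburr=shift 4, cut=shift 4).

No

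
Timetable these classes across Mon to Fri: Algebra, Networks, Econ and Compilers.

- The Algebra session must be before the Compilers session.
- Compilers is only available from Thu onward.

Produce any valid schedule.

Algebra=Mon, Compilers=Thu, Networks=Mon, Econ=Mon

Checking: Algebra(Mon) before Compilers(Thu); Compilers=Thu in [Thu,Fri].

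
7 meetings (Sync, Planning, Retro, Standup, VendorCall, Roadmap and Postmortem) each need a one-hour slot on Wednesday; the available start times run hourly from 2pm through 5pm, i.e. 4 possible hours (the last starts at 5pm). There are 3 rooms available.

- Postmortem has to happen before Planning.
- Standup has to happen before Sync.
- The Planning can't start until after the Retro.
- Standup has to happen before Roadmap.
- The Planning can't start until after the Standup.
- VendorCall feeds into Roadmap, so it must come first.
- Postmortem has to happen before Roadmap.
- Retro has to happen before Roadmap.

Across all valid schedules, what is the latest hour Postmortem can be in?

Downstream work caps Postmortem at 4pm.
Postmortem at 4pm is achievable: Sync in 3pm, Planning in 5pm, Retro in 2pm, Postmortem in 4pm, Roadmap in 5pm, Standup in 2pm, VendorCall in 2pm.

4pm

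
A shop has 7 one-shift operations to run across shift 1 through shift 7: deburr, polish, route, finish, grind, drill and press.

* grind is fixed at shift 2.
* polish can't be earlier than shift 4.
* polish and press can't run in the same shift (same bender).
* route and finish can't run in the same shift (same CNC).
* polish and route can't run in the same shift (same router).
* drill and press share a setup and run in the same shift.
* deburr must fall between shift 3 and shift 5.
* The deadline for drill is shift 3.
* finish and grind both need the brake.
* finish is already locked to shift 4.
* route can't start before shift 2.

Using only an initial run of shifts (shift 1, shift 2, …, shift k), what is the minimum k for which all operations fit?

4

polish can't be placed before shift 4, so the schedule must run through at least shift 4.
4 works (last occupied shift: shift 4): for example finish=shift 4; grind=shift 2; drill=shift 1; press=shift 1; deburr=shift 3; route=shift 2; polish=shift 4.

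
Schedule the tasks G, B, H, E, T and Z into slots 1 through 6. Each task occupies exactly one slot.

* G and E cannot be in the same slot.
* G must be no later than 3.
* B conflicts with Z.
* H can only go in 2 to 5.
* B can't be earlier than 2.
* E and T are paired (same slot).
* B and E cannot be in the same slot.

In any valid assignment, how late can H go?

H is available from 2; H's own window allows nothing later than 5.
H at 5 is achievable: E=3, B=2, T=3, H=5, G=1, Z=1.

5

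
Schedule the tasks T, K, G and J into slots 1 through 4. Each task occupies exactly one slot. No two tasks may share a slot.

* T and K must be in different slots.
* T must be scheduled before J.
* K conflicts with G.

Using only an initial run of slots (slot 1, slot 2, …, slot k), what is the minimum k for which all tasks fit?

4 slots

The precedence chain requires at least 2 distinct slots.
With at most 1 per slot and 4 tasks, at least 4 slots are needed.
4 works (last occupied slot: 4): for example J in 2; K in 3; T in 1; G in 4.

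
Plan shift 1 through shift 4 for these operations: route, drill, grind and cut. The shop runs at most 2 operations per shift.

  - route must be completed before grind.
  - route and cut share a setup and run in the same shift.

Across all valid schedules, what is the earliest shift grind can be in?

shift 2

Precedence pushes grind to at least shift 2.
grind at shift 2 is achievable: grind=shift 2, cut=shift 1, drill=shift 2, route=shift 1.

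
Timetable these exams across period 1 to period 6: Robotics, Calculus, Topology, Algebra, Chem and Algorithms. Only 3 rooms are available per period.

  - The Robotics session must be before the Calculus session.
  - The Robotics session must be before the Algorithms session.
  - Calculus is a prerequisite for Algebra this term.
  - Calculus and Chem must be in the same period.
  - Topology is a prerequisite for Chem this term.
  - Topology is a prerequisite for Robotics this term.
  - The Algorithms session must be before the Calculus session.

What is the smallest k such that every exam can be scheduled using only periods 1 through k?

5 periods

The precedence chain requires at least 5 distinct periods.
With at most 3 per period and 6 exams, at least 2 periods are needed.
5 works (last occupied period: period 5): for example Algebra -> period 5; Calculus -> period 4; Topology -> period 1; Algorithms -> period 3; Chem -> period 4; Robotics -> period 2.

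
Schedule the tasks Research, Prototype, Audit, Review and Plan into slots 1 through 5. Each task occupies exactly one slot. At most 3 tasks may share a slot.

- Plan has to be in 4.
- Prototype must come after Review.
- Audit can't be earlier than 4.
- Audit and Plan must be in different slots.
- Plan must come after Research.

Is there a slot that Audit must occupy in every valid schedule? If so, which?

Audit's window is 4–5.
Plan is fixed at 4, and Audit can't share a slot with Plan.
So Audit must be 5.

5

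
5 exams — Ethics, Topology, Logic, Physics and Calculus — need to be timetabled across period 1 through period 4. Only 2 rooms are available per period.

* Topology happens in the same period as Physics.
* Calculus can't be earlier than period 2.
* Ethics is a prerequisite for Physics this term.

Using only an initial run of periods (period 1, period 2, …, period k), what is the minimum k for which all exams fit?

3 periods

The precedence chain requires at least 2 distinct periods.
With at most 2 per period and 5 exams, at least 3 periods are needed.
3 works (last occupied period: period 3): for example Topology=period 3; Logic=period 1; Calculus=period 2; Physics=period 3; Ethics=period 1.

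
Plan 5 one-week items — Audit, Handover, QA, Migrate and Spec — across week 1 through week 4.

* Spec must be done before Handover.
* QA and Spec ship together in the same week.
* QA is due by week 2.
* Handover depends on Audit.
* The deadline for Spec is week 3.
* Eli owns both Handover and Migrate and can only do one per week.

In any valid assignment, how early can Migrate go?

week 1

Migrate at week 1 is achievable: Handover -> week 2, QA -> week 1, Spec -> week 1, Migrate -> week 1, Audit -> week 1.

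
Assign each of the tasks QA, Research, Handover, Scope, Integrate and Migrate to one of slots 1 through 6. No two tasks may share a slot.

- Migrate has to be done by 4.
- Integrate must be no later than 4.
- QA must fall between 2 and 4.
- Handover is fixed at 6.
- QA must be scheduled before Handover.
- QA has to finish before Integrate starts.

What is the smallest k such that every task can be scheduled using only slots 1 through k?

The precedence chain requires at least 2 distinct slots.
With at most 1 per slot and 6 tasks, at least 6 slots are needed.
Handover can't be placed before 6, so the schedule must run through at least slot 6.
6 works (last occupied slot: 6): for example Integrate -> 3, QA -> 2, Handover -> 6, Scope -> 5, Migrate -> 1, Research -> 4.

6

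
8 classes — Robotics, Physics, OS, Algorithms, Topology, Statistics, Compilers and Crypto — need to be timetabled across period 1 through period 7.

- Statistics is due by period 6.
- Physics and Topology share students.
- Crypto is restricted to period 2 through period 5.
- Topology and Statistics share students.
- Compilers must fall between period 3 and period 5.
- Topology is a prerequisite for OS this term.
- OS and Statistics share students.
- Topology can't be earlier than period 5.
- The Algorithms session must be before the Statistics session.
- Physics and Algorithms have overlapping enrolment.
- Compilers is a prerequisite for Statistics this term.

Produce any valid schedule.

Physics -> period 2; Statistics -> period 4; Compilers -> period 3; Algorithms -> period 1; OS -> period 6; Topology -> period 5; Crypto -> period 2; Robotics -> period 1

Checking: Compilers(period 3) before Statistics(period 4); Algorithms(period 1) before Statistics(period 4); Topology(period 5) before OS(period 6); OS(period 6) != Statistics(period 4); Physics(period 2) != Topology(period 5); Topology(period 5) != Statistics(period 4); Physics(period 2) != Algorithms(period 1); Topology=period 5 in [period 5,period 7]; Crypto=period 2 in [period 2,period 5]; Compilers=period 3 in [period 3,period 5]; Statistics=period 4 in [period 1,period 6].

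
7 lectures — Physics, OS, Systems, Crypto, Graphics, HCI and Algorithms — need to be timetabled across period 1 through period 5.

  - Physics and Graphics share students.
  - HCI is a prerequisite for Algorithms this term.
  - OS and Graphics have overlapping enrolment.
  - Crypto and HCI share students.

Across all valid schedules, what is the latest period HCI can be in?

Downstream work caps HCI at period 4.
HCI at period 4 is achievable: Algorithms -> period 5, OS -> period 1, Physics -> period 1, Graphics -> period 2, Crypto -> period 1, Systems -> period 1, HCI -> period 4.

period 4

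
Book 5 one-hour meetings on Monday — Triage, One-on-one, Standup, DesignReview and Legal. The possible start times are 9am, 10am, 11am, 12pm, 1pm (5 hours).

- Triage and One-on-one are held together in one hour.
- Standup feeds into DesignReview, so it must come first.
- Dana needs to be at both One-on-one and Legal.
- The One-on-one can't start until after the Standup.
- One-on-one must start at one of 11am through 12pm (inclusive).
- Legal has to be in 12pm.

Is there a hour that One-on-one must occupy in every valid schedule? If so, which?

One-on-one's window is 11am–12pm.
Legal is fixed at 12pm, and One-on-one can't share a hour with Legal.
So One-on-one must be 11am.

11am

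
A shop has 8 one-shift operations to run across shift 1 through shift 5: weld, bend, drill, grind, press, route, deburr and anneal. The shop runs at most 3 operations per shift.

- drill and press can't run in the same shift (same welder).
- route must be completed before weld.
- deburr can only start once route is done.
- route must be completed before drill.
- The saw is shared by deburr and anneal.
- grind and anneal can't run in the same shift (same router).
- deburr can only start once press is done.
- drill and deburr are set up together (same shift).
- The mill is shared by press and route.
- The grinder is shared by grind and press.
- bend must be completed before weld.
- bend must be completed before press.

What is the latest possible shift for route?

shift 4

Downstream work caps route at shift 4.
route at shift 4 is achievable: drill in shift 5; grind in shift 1; deburr in shift 5; weld in shift 5; anneal in shift 2; press in shift 2; bend in shift 1; route in shift 4.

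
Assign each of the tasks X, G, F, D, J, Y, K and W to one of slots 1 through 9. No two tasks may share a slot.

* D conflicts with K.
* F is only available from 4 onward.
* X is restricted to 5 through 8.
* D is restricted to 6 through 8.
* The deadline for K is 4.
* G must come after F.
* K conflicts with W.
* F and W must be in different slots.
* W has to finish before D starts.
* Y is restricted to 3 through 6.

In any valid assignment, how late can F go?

F is available from 4; downstream work caps F at 8.
F at 8 is achievable: F=8, X=5, J=4, D=6, W=2, Y=3, K=1, G=9.

8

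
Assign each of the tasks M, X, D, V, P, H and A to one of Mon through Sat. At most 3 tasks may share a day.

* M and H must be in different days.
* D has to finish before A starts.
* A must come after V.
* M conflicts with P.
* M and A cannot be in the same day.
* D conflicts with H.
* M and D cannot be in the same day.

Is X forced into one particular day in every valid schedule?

X can be Mon (e.g. V=Mon; H=Tue; D=Mon; A=Tue; P=Tue; M=Wed; X=Mon) or Tue (e.g. A in Tue; P in Mon; H in Tue; M in Wed; X in Tue; D in Mon; V in Mon).

No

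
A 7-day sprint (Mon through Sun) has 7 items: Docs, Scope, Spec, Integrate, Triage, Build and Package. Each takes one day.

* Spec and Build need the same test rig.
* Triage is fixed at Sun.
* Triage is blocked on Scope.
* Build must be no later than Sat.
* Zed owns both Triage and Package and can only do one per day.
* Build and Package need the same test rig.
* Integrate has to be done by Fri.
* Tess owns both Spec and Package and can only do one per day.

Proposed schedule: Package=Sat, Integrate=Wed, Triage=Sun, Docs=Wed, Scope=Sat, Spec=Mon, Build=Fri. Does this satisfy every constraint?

Yes, all constraints hold

Spec and Build need the same test rig — holds.
Tess owns both Spec and Package and can only do one per day — holds.
Zed owns both Triage and Package and can only do one per day — holds.
Integrate has to be done by Fri — holds.
Build and Package need the same test rig — holds.
Build must be no later than Sat — holds.
Triage is blocked on Scope — holds.
Triage is fixed at Sun — holds.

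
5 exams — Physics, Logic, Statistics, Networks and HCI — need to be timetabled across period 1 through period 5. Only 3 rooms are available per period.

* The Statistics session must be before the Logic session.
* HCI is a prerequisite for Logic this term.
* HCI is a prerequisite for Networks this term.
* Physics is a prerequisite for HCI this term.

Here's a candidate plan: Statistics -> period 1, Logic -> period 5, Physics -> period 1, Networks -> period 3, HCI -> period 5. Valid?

No. HCI is a prerequisite for Networks this term is not satisfied.

HCI is a prerequisite for Networks this term — violated.
The Statistics session must be before the Logic session — holds.
Physics is a prerequisite for HCI this term — holds.
Only 3 rooms are available per period — holds.
HCI is a prerequisite for Logic this term — violated.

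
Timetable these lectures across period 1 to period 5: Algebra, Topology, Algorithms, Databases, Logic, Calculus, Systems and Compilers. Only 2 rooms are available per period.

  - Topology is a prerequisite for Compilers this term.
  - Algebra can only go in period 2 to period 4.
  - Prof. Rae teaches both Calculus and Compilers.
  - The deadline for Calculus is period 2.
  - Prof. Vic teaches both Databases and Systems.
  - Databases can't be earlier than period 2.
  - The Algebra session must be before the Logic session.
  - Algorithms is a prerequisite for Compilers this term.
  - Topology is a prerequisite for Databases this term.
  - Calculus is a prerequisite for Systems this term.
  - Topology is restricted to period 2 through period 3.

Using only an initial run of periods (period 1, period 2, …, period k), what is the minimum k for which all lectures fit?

The precedence chain requires at least 2 distinct periods.
With at most 2 per period and 8 lectures, at least 4 periods are needed.
Propagating the time windows through the other constraints, Databases can't land before period 3, so the schedule must run through at least period 3.
4 works (last occupied period: period 4): for example Systems in period 4, Compilers in period 3, Algorithms in period 1, Calculus in period 1, Topology in period 2, Algebra in period 2, Logic in period 4, Databases in period 3.

4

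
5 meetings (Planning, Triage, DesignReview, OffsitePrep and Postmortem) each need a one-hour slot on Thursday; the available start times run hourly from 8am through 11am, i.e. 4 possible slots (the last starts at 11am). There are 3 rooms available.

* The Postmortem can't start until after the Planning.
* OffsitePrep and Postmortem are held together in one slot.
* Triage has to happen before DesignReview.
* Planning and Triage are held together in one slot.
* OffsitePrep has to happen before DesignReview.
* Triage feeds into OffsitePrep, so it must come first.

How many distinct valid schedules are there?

4

Enumerating: OffsitePrep=9am; DesignReview=10am; Postmortem=9am; Planning=8am; Triage=8am | Triage in 8am, Postmortem in 9am, OffsitePrep in 9am, Planning in 8am, DesignReview in 11am | Triage in 8am; Postmortem in 10am; DesignReview in 11am; OffsitePrep in 10am; Planning in 8am | DesignReview=11am; OffsitePrep=10am; Planning=9am; Postmortem=10am; Triage=9am.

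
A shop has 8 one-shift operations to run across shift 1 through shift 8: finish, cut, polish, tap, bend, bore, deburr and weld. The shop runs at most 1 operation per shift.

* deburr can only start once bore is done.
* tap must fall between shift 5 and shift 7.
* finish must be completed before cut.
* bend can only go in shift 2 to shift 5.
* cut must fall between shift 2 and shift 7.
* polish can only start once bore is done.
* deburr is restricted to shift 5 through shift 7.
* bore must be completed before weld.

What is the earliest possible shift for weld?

Precedence pushes weld to at least shift 2.
weld at shift 2 is achievable: cut=shift 7, bore=shift 1, polish=shift 8, finish=shift 4, bend=shift 3, deburr=shift 5, weld=shift 2, tap=shift 6.

shift 2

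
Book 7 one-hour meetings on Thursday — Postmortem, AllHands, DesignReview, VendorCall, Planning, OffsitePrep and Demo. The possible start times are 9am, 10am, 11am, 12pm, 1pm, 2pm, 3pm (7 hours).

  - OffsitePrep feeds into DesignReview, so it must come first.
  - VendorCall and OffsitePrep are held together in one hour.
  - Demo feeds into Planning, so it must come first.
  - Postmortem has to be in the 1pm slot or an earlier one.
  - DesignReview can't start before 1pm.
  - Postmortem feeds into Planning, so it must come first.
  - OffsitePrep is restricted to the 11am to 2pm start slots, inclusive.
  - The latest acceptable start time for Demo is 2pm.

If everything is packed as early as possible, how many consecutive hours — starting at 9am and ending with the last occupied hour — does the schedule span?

5

The precedence chain requires at least 2 distinct hours.
DesignReview can't be placed before 1pm — that is hour 5 counting from 9am — so the schedule must run through at least 5 hours.
5 works (last occupied hour: 1pm): for example DesignReview -> 1pm; Demo -> 9am; AllHands -> 9am; Planning -> 10am; VendorCall -> 11am; OffsitePrep -> 11am; Postmortem -> 9am.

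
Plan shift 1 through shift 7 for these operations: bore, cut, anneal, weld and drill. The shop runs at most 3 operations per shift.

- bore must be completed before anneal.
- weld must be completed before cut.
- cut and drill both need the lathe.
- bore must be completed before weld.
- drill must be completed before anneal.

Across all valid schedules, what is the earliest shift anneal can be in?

shift 2

Precedence pushes anneal to at least shift 2.
anneal at shift 2 is achievable: drill -> shift 1, anneal -> shift 2, weld -> shift 2, bore -> shift 1, cut -> shift 3.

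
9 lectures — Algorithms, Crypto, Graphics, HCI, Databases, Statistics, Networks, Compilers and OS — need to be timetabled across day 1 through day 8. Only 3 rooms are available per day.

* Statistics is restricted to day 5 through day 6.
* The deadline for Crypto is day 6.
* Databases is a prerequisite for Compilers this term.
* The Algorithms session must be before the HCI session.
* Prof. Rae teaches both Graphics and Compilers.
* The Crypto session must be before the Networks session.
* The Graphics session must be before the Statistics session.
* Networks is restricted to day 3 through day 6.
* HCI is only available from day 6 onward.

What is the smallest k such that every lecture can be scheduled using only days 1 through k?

6 days

The precedence chain requires at least 2 distinct days.
With at most 3 per day and 9 lectures, at least 3 days are needed.
HCI can't be placed before day 6, so the schedule must run through at least day 6.
6 works (last occupied day: day 6): for example Graphics -> day 1; Crypto -> day 1; HCI -> day 6; Compilers -> day 3; Statistics -> day 5; Networks -> day 3; Databases -> day 2; OS -> day 2; Algorithms -> day 1.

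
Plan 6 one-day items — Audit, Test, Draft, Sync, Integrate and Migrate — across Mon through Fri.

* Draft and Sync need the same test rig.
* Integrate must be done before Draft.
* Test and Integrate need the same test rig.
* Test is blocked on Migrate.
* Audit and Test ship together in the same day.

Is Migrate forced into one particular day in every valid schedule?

No

Migrate can be Mon (e.g. Draft -> Tue, Migrate -> Mon, Test -> Tue, Sync -> Mon, Audit -> Tue, Integrate -> Mon) or Tue (e.g. Migrate -> Tue, Test -> Wed, Audit -> Wed, Draft -> Tue, Integrate -> Mon, Sync -> Mon).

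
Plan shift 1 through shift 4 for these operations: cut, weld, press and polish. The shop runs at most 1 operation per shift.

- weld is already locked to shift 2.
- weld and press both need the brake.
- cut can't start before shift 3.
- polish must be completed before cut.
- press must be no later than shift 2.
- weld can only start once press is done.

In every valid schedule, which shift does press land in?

shift 1

press's window is shift 1–shift 2.
weld is fixed at shift 2, and press can't share a shift with weld.
So press must be shift 1.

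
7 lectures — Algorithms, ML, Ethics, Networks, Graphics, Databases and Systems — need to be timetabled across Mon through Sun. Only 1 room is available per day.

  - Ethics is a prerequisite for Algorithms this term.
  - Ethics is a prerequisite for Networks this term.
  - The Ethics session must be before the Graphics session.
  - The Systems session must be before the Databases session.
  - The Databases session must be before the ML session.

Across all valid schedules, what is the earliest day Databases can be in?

Tue

Precedence pushes Databases to at least Tue; downstream work caps Databases at Sat.
Databases at Tue is achievable: Graphics=Sun, Systems=Mon, Networks=Sat, Algorithms=Thu, Ethics=Wed, ML=Fri, Databases=Tue.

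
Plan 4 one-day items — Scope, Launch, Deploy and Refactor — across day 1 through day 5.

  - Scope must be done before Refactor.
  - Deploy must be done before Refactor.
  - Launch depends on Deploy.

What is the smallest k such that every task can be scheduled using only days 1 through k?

The precedence chain requires at least 2 distinct days.
2 works (last occupied day: day 2): for example Refactor=day 2, Launch=day 2, Scope=day 1, Deploy=day 1.

2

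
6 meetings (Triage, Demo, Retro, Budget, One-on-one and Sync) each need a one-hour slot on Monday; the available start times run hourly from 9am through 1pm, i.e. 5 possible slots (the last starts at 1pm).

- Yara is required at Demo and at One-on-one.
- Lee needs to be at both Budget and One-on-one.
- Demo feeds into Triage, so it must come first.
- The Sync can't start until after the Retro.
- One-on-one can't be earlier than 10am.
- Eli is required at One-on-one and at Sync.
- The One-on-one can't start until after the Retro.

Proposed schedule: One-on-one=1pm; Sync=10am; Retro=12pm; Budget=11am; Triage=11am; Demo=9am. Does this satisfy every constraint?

Yara is required at Demo and at One-on-one — holds.
The One-on-one can't start until after the Retro — holds.
The Sync can't start until after the Retro — violated.
Eli is required at One-on-one and at Sync — holds.
Lee needs to be at both Budget and One-on-one — holds.
One-on-one can't be earlier than 10am — holds.
Demo feeds into Triage, so it must come first — holds.

Invalid. The Sync can't start until after the Retro.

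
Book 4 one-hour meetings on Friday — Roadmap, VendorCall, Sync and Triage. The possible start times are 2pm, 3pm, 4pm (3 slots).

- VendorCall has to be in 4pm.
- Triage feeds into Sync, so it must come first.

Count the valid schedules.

Splitting on Roadmap: it can be 2pm (3), 3pm (3), 4pm (3). Listing each branch's schedules as (VendorCall, Sync, Triage):
Roadmap=2pm: (4pm,3pm,2pm) (4pm,4pm,2pm) (4pm,4pm,3pm) — 3.
Roadmap=3pm: (4pm,3pm,2pm) (4pm,4pm,2pm) (4pm,4pm,3pm) — 3.
Roadmap=4pm: (4pm,3pm,2pm) (4pm,4pm,2pm) (4pm,4pm,3pm) — 3.
Summing: 3 + 3 + 3 = 9.

9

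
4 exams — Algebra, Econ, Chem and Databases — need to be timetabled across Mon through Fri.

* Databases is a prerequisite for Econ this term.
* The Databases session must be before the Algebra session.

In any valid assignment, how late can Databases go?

Downstream work caps Databases at Thu.
Databases at Thu is achievable: Chem=Mon; Databases=Thu; Econ=Fri; Algebra=Fri.

Thu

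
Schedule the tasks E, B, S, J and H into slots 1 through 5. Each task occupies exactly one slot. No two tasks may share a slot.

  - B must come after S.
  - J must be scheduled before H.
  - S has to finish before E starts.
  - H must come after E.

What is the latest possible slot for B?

Precedence pushes B to at least 2.
B at 5 is achievable: S in 1, B in 5, E in 2, J in 3, H in 4.

5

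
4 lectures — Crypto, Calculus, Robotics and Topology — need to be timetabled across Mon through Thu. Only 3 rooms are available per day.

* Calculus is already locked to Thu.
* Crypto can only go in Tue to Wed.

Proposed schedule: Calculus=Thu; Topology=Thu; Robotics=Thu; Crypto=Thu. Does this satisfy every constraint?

Crypto can only go in Tue to Wed — violated.
Calculus is already locked to Thu — holds.
Only 3 rooms are available per day — violated.

No. Crypto can only go in Tue to Wed is not satisfied.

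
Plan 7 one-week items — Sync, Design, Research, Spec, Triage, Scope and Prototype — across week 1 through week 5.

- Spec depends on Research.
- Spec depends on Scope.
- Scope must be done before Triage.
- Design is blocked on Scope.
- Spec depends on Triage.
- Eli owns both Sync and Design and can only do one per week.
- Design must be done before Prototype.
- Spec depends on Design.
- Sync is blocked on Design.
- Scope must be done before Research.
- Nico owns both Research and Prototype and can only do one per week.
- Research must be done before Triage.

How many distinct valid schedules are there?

Splitting on Sync: it can be week 3 (11), week 4 (21), week 5 (25). Listing each branch's schedules as (Design, Research, Spec, Triage, Scope, Prototype) by week number:
Sync=week 3: (2,2,4,3,1,3) (2,2,4,3,1,4) (2,2,4,3,1,5) (2,2,5,3,1,3) (2,2,5,3,1,4) (2,2,5,3,1,5) (2,2,5,4,1,3) (2,2,5,4,1,4) (2,2,5,4,1,5) (2,3,5,4,1,4) (2,3,5,4,1,5) — 11.
Sync=week 4: (2,2,4,3,1,3) (2,2,4,3,1,4) (2,2,4,3,1,5) (2,2,5,3,1,3) (2,2,5,3,1,4) (2,2,5,3,1,5) (2,2,5,4,1,3) (2,2,5,4,1,4) (2,2,5,4,1,5) (2,3,5,4,1,4) (2,3,5,4,1,5) (3,2,4,3,1,4) (3,2,4,3,1,5) (3,2,5,3,1,4) (3,2,5,3,1,5) (3,2,5,4,1,4) (3,2,5,4,1,5) (3,3,5,4,1,4) (3,3,5,4,1,5) (3,3,5,4,2,4) (3,3,5,4,2,5) — 21.
Sync=week 5: (2,2,4,3,1,3) (2,2,4,3,1,4) (2,2,4,3,1,5) (2,2,5,3,1,3) (2,2,5,3,1,4) (2,2,5,3,1,5) (2,2,5,4,1,3) (2,2,5,4,1,4) (2,2,5,4,1,5) (2,3,5,4,1,4) (2,3,5,4,1,5) (3,2,4,3,1,4) (3,2,4,3,1,5) (3,2,5,3,1,4) (3,2,5,3,1,5) (3,2,5,4,1,4) (3,2,5,4,1,5) (3,3,5,4,1,4) (3,3,5,4,1,5) (3,3,5,4,2,4) (3,3,5,4,2,5) (4,2,5,3,1,5) (4,2,5,4,1,5) (4,3,5,4,1,5) (4,3,5,4,2,5) — 25.
Summing: 11 + 21 + 25 = 57.

57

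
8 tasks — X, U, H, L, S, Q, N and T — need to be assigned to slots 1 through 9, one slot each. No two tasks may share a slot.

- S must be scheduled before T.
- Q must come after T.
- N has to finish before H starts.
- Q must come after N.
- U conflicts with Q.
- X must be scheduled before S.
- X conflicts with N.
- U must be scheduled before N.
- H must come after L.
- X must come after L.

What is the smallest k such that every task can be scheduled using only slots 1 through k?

The precedence chain requires at least 5 distinct slots.
With at most 1 per slot and 8 tasks, at least 8 slots are needed.
8 works (last occupied slot: 8): for example X=4, N=2, U=1, T=7, H=5, S=6, L=3, Q=8.

8 slots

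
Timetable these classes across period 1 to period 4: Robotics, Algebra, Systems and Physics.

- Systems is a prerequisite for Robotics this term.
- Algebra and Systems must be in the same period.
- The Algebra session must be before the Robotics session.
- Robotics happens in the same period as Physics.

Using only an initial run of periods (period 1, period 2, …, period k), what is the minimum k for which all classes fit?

2 periods

The precedence chain requires at least 2 distinct periods.
2 works (last occupied period: period 2): for example Algebra in period 1, Systems in period 1, Physics in period 2, Robotics in period 2.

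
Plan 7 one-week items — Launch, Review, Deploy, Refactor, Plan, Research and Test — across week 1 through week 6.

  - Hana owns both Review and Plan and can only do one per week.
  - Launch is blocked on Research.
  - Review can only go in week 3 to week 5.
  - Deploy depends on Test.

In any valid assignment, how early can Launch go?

week 2

Precedence pushes Launch to at least week 2.
Launch at week 2 is achievable: Review=week 3, Research=week 1, Test=week 1, Launch=week 2, Refactor=week 1, Deploy=week 2, Plan=week 1.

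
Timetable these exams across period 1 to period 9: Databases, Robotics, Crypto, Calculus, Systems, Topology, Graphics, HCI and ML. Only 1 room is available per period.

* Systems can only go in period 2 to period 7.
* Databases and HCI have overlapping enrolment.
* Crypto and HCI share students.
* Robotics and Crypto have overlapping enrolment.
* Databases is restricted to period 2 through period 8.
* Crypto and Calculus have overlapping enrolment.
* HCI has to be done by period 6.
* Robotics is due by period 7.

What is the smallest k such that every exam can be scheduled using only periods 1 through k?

9

With at most 1 per period and 9 exams, at least 9 periods are needed.
Databases can't be placed before period 2, so the schedule must run through at least period 2.
9 works (last occupied period: period 9): for example Graphics in period 8; Systems in period 2; Robotics in period 4; Databases in period 3; Calculus in period 6; Crypto in period 5; ML in period 9; HCI in period 1; Topology in period 7.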